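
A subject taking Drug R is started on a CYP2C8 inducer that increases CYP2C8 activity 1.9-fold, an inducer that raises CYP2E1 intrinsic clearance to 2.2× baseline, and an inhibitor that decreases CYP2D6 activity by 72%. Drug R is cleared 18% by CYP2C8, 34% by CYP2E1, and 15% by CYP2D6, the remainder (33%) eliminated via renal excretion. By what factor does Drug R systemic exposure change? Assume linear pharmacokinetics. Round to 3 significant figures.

The CYP2C8 pathway (18% of clearance) rises to 1.9× activity: 0.18 × 1.9 = 0.342.
The CYP2E1 pathway (34% of clearance) rises to 2.2× activity: 0.34 × 2.2 = 0.748.
The CYP2D6 pathway (15% of clearance) is reduced to 0.28× activity: 0.15 × 0.28 = 0.042.
Non-CYP routes (33%) are unchanged.
CL_new/CL_old = 0.342 + 0.748 + 0.042 + 0.33 = 1.462.
Because systemic exposure varies inversely with clearance, the combined effect is 1 / 1.462 = 0.684.

0.684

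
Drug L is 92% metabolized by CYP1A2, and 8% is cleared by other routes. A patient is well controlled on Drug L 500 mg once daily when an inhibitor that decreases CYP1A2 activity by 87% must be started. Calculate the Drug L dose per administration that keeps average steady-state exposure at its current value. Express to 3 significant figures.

The CYP1A2 pathway (92% of clearance) falls to 0.13× activity: 0.92 × 0.13 = 0.1196.
The remaining 8% of clearance is unaffected.
New clearance relative to baseline: 0.1196 + 0.08 = 0.1996.
Css,avg = (dose rate)/CL, so holding Css fixed requires dose ∝ CL: 500 × 0.1996 = 99.8 mg.

99.8 mg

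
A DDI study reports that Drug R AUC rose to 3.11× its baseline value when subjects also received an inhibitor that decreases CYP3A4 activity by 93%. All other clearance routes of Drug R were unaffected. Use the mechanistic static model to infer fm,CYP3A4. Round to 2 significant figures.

Let fm be the CYP3A4 fraction. New clearance relative to baseline = fm × 0.07 + (1 − fm).
AUC ratio = 1 / (new CL fraction), so new CL fraction = 1 / 3.11 = 0.3215.
fm × 0.07 + 1 − fm = 0.3215  ⇒  fm × (0.07 − 1) = −0.6785  ⇒  fm = 0.73.

0.73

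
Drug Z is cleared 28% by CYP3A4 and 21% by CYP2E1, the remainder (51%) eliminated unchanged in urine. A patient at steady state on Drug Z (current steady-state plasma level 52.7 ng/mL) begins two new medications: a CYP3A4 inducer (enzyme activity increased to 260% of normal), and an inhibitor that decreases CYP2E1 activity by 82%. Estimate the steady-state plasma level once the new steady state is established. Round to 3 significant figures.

41.3 ng/mL

The CYP3A4 pathway (28% of clearance) is boosted to 2.6× activity: 0.28 × 2.6 = 0.728.
The CYP2E1 pathway (21% of clearance) is reduced to 0.18× activity: 0.21 × 0.18 = 0.0378.
Non-CYP routes (51%) are unchanged.
CL_new/CL_old = 0.728 + 0.0378 + 0.51 = 1.2758.
Dividing the baseline by the relative clearance: 52.7 / 1.2758 = 41.3 ng/mL.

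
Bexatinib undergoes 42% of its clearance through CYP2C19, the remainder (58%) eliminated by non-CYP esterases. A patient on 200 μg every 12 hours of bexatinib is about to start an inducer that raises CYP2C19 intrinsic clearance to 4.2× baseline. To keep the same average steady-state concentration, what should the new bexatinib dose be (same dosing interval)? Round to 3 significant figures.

469 μg

The CYP2C19 pathway (42% of clearance) rises to 4.2× activity: 0.42 × 4.2 = 1.764.
Non-CYP routes (58%) are unchanged.
CL_new/CL_old = 1.764 + 0.58 = 2.344.
Css,avg = (dose rate)/CL, so holding Css fixed requires dose ∝ CL: 200 × 2.344 = 469 μg.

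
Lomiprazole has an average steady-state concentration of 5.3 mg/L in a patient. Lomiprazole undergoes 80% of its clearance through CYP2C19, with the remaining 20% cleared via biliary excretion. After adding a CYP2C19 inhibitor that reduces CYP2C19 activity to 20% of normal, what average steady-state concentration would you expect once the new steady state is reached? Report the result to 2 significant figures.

15 mg/L

The CYP2C19 pathway (80% of clearance) falls to 0.2× activity: 0.8 × 0.2 = 0.16.
The remaining 20% of clearance is unaffected.
CL_new/CL_old = 0.16 + 0.2 = 0.36.
Average steady-state concentration ∝ 1/CL, so new value = 5.3 / 0.36 = 15 mg/L.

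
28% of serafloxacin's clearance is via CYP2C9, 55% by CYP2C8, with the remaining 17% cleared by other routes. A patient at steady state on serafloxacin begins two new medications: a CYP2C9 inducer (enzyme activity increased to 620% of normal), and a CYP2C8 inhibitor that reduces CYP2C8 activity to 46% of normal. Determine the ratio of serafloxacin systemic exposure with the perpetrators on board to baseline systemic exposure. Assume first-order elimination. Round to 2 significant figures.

The CYP2C9 pathway (28% of clearance) is boosted to 6.2× activity: 0.28 × 6.2 = 1.736.
The CYP2C8 pathway (55% of clearance) drops to 0.46× activity: 0.55 × 0.46 = 0.253.
Non-CYP routes (17%) are unchanged.
Relative clearance = 1.736 + 0.253 + 0.17 = 2.159.
Systemic exposure ∝ 1/CL: fold-change = 1 / 2.159 = 0.46.

0.46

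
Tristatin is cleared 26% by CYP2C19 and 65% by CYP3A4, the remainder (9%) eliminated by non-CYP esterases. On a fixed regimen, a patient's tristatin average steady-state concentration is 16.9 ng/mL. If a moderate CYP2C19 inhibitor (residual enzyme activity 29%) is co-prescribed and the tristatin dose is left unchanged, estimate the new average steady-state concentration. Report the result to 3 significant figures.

The CYP2C19 pathway (26% of clearance) drops to 0.29× activity: 0.26 × 0.29 = 0.0754.
CYP3A4 (65%) and the residual 9% are unaffected.
New clearance relative to baseline: 0.0754 + 0.65 + 0.09 = 0.8154.
Average steady-state concentration ∝ 1/CL, so new value = 16.9 / 0.8154 = 20.7 ng/mL.

20.7 ng/mL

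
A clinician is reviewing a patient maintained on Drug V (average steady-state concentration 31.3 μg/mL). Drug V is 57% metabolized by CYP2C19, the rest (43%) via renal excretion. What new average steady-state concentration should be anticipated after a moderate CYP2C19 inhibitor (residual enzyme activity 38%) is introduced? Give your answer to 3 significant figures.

48.4 μg/mL

CYP2C19: 0.57 × 0.38 = 0.2166
Other: 0.43 (unchanged)
Relative clearance = 0.2166 + 0.43 = 0.6466.
With dosing unchanged, average steady-state concentration scales as 1/CL: 31.3 / 0.6466 = 48.4 μg/mL.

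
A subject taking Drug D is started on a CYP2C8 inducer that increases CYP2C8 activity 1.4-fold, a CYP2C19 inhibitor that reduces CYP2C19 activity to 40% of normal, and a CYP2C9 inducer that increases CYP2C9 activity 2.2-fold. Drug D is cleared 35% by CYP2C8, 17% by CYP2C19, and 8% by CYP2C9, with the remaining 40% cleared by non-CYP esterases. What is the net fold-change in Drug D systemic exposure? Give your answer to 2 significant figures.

The CYP2C8 pathway (35% of clearance) is boosted to 1.4× activity: 0.35 × 1.4 = 0.49.
The CYP2C19 pathway (17% of clearance) falls to 0.4× activity: 0.17 × 0.4 = 0.068.
The CYP2C9 pathway (8% of clearance) increases to 2.2× activity: 0.08 × 2.2 = 0.176.
Non-CYP routes (40%) are unchanged.
Relative clearance = 0.49 + 0.068 + 0.176 + 0.4 = 1.134.
Net systemic exposure ratio = 1 / 1.134 = 0.88.

0.88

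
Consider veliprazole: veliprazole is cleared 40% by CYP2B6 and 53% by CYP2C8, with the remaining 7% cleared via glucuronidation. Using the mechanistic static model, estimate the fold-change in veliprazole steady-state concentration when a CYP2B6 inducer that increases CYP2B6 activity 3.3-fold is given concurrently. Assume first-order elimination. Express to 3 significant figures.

CYP2B6: 0.4 × 3.3 = 1.32
CYP2C8: 0.53 (unchanged)
Other: 0.07 (unchanged)
CL_new/CL_old = 1.32 + 0.53 + 0.07 = 1.92.
Since steady-state concentration ∝ 1/CL, the ratio is 1 / 1.92 = 0.521.

0.521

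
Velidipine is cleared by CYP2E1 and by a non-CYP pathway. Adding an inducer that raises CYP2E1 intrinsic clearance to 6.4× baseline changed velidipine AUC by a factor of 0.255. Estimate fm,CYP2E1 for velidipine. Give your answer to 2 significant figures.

0.54

Call the CYP2E1 fraction fm. After the interaction, CL_new/CL_old = fm × 6.4 + (1 − fm).
AUC ratio = 1 / (new CL fraction), so new CL fraction = 1 / 0.255 = 3.922.
fm × 6.4 + 1 − fm = 3.922  ⇒  fm × (6.4 − 1) = 2.922  ⇒  fm = 0.54.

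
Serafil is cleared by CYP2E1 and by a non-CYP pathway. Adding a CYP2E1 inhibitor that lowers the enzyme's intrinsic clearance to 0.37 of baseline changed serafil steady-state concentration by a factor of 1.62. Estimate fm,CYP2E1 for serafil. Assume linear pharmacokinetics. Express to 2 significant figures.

0.61

CL'/CL = 1 / 1.62 = 0.6173
0.37·fm + (1 − fm) = 0.6173
fm = (0.6173 − 1) / (0.37 − 1) = 0.61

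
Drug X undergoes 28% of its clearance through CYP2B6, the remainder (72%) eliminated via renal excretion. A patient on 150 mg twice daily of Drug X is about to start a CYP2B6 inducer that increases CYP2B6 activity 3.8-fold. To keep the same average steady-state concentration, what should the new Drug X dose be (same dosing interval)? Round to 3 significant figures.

CYP2B6: 0.28 × 3.8 = 1.064
Other: 0.72 (unchanged)
CL_new/CL_old = 1.064 + 0.72 = 1.784.
Exposure is unchanged when dose changes in proportion to clearance. New dose = 150 mg × 1.784 = 268 mg.

268 mg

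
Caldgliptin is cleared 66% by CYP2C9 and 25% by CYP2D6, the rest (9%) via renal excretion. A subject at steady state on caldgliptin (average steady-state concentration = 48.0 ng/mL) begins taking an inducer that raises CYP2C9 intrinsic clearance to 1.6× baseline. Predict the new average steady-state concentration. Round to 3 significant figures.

34.4 ng/mL

The CYP2C9 pathway (66% of clearance) increases to 1.6× activity: 0.66 × 1.6 = 1.056.
CYP2D6 (25%) and the residual 9% are unaffected.
New clearance relative to baseline: 1.056 + 0.25 + 0.09 = 1.396.
With dosing unchanged, average steady-state concentration scales as 1/CL: 48.0 / 1.396 = 34.4 ng/mL.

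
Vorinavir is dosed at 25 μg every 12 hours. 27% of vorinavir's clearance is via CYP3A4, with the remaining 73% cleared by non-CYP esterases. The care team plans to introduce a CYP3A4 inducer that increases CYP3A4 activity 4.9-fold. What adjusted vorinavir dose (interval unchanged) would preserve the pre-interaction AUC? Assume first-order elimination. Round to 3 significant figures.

51.3 μg

The CYP3A4 pathway (27% of clearance) is boosted to 4.9× activity: 0.27 × 4.9 = 1.323.
The remaining 73% of clearance is unaffected.
New clearance relative to baseline: 1.323 + 0.73 = 2.053.
Exposure is unchanged when dose changes in proportion to clearance. New dose = 25 μg × 2.053 = 51.3 μg.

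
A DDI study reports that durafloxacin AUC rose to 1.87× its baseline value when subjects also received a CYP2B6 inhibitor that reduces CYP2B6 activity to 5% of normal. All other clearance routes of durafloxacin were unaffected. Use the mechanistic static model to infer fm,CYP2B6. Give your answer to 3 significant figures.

0.490

CL'/CL = 1 / 1.87 = 0.5348
0.05·fm + (1 − fm) = 0.5348
fm = (0.5348 − 1) / (0.05 − 1) = 0.490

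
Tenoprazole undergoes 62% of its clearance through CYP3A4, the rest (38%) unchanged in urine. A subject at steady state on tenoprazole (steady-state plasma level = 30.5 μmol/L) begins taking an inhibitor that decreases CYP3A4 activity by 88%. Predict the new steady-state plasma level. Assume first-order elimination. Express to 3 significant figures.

CYP3A4: 0.62 × 0.12 = 0.0744
Other: 0.38 (unchanged)
Relative clearance = 0.0744 + 0.38 = 0.4544.
New steady-state plasma level = baseline ÷ relative clearance = 30.5 / 0.4544 = 67.1 μmol/L.

67.1 μmol/L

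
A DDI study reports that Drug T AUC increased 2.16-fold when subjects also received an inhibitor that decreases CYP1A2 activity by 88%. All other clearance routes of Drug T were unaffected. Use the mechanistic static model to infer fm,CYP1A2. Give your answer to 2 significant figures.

0.61

CL'/CL = 1 / 2.16 = 0.463
0.12·fm + (1 − fm) = 0.463
fm = (0.463 − 1) / (0.12 − 1) = 0.61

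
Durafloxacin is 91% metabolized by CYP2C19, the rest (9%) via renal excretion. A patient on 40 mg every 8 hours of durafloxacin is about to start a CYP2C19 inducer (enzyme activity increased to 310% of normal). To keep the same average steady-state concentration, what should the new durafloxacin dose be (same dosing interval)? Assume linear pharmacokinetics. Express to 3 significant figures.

CYP2C19: 0.91 × 3.1 = 2.821
Other: 0.09 (unchanged)
Relative clearance = 2.821 + 0.09 = 2.911.
To maintain the same steady-state level, dose must scale with clearance: new dose = 40 × 2.911 = 116 mg.

116 mg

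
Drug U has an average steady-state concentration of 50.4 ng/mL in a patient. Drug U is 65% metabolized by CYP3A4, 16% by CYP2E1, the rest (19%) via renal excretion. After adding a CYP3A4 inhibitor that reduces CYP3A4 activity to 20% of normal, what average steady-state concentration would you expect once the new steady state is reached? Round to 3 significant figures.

The CYP3A4 pathway (65% of clearance) is reduced to 0.2× activity: 0.65 × 0.2 = 0.13.
CYP2E1 (16%) and the residual 19% are unaffected.
CL_new/CL_old = 0.13 + 0.16 + 0.19 = 0.48.
With dosing unchanged, average steady-state concentration scales as 1/CL: 50.4 / 0.48 = 105 ng/mL.

105 ng/mL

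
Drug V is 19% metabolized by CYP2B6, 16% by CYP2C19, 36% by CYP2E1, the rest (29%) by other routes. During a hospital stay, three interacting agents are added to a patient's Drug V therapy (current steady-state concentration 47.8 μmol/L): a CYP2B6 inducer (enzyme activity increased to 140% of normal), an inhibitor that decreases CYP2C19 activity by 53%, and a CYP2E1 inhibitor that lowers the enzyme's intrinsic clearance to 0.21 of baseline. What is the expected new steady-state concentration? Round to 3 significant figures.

67.6 μmol/L

The CYP2B6 pathway (19% of clearance) rises to 1.4× activity: 0.19 × 1.4 = 0.266.
The CYP2C19 pathway (16% of clearance) falls to 0.47× activity: 0.16 × 0.47 = 0.0752.
The CYP2E1 pathway (36% of clearance) falls to 0.21× activity: 0.36 × 0.21 = 0.0756.
Non-CYP routes (29%) are unchanged.
CL_new/CL_old = 0.266 + 0.0752 + 0.0756 + 0.29 = 0.7068.
New steady-state concentration = 47.8 / 0.7068 = 67.6 μmol/L (concentration scales inversely with clearance).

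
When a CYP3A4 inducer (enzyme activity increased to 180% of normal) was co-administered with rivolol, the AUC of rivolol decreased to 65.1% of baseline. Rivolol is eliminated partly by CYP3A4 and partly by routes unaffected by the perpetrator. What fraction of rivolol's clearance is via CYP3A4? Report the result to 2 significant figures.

0.67

Call the CYP3A4 fraction fm. After the interaction, CL_new/CL_old = fm × 1.8 + (1 − fm).
AUC ratio = 1 / (new CL fraction), so new CL fraction = 1 / 0.651 = 1.536.
fm × 1.8 + 1 − fm = 1.536  ⇒  fm × (1.8 − 1) = 0.5361  ⇒  fm = 0.67.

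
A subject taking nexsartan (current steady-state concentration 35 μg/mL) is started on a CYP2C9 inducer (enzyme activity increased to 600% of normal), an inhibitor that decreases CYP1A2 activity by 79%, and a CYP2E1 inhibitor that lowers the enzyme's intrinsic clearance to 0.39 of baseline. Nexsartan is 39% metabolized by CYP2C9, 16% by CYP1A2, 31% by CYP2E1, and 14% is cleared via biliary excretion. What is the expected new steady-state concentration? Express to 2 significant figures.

The CYP2C9 pathway (39% of clearance) increases to 6× activity: 0.39 × 6 = 2.34.
The CYP1A2 pathway (16% of clearance) falls to 0.21× activity: 0.16 × 0.21 = 0.0336.
The CYP2E1 pathway (31% of clearance) falls to 0.39× activity: 0.31 × 0.39 = 0.1209.
The remaining 14% of clearance is unaffected.
New clearance relative to baseline: 2.34 + 0.0336 + 0.1209 + 0.14 = 2.6345.
Steady-state concentration ∝ 1/CL: new value = 35 / 2.6345 = 13 μg/mL.

13 μg/mL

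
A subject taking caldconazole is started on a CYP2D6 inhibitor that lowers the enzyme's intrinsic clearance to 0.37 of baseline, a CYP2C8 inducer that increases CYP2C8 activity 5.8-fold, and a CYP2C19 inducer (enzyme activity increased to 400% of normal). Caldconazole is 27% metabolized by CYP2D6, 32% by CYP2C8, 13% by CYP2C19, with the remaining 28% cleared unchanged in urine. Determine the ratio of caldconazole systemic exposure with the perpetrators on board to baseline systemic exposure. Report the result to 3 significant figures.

The CYP2D6 pathway (27% of clearance) is reduced to 0.37× activity: 0.27 × 0.37 = 0.0999.
The CYP2C8 pathway (32% of clearance) is boosted to 5.8× activity: 0.32 × 5.8 = 1.856.
The CYP2C19 pathway (13% of clearance) rises to 4× activity: 0.13 × 4 = 0.52.
Non-CYP routes (28%) are unchanged.
Relative clearance = 0.0999 + 1.856 + 0.52 + 0.28 = 2.7559.
Because systemic exposure varies inversely with clearance, the combined effect is 1 / 2.7559 = 0.363.

0.363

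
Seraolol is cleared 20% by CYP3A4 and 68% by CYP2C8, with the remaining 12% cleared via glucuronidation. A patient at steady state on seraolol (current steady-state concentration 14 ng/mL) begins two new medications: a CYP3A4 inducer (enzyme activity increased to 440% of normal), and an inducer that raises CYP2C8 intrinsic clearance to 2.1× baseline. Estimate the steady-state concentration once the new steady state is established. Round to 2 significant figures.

5.8 ng/mL

The CYP3A4 pathway (20% of clearance) rises to 4.4× activity: 0.2 × 4.4 = 0.88.
The CYP2C8 pathway (68% of clearance) increases to 2.1× activity: 0.68 × 2.1 = 1.428.
Non-CYP routes (12%) are unchanged.
CL_new/CL_old = 0.88 + 1.428 + 0.12 = 2.428.
Dividing the baseline by the relative clearance: 14 / 2.428 = 5.8 ng/mL.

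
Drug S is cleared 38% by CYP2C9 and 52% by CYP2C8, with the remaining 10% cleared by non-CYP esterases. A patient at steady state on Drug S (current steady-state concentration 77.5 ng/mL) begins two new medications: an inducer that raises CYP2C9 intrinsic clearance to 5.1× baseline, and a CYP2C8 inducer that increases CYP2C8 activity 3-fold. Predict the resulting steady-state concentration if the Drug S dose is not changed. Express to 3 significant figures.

21.5 ng/mL

The CYP2C9 pathway (38% of clearance) is boosted to 5.1× activity: 0.38 × 5.1 = 1.938.
The CYP2C8 pathway (52% of clearance) rises to 3× activity: 0.52 × 3 = 1.56.
Non-CYP routes (10%) are unchanged.
CL_new/CL_old = 1.938 + 1.56 + 0.1 = 3.598.
New steady-state concentration = 77.5 / 3.598 = 21.5 ng/mL (concentration scales inversely with clearance).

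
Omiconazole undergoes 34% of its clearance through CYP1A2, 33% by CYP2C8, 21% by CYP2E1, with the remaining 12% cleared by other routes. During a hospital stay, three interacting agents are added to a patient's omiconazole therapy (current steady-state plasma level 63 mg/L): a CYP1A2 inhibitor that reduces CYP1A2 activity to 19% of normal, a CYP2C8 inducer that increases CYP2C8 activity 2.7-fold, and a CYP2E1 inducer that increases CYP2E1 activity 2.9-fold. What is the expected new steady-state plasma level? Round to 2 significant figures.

CYP1A2: 0.34 × 0.19 = 0.0646
CYP2C8: 0.33 × 2.7 = 0.891
CYP2E1: 0.21 × 2.9 = 0.609
Other: 0.12 (unchanged)
CL_new/CL_old = 0.0646 + 0.891 + 0.609 + 0.12 = 1.6846.
New steady-state plasma level = 63 / 1.6846 = 37 mg/L (concentration scales inversely with clearance).

37 mg/L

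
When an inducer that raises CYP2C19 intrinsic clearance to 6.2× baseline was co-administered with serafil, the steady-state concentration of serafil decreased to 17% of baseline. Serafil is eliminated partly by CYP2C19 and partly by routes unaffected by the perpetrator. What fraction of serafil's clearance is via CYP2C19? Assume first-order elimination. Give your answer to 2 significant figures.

CL'/CL = 1 / 0.170 = 5.882
6.2·fm + (1 − fm) = 5.882
fm = (5.882 − 1) / (6.2 − 1) = 0.94

0.94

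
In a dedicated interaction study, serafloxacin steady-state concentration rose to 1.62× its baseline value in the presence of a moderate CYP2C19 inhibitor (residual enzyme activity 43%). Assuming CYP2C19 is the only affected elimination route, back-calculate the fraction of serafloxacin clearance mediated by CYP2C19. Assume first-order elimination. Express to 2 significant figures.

Call the CYP2C19 fraction fm. After the interaction, CL_new/CL_old = fm × 0.43 + (1 − fm).
Steady-state concentration ratio = 1 / (new CL fraction), so new CL fraction = 1 / 1.62 = 0.6173.
fm × 0.43 + 1 − fm = 0.6173  ⇒  fm × (0.43 − 1) = −0.3827  ⇒  fm = 0.67.

0.67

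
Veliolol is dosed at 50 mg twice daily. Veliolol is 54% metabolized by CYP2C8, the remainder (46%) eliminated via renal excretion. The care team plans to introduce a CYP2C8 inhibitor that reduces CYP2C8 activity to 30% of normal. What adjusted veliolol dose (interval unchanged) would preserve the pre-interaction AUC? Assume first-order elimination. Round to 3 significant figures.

The CYP2C8 pathway (54% of clearance) falls to 0.3× activity: 0.54 × 0.3 = 0.162.
Non-CYP routes (46%) are unchanged.
New clearance relative to baseline: 0.162 + 0.46 = 0.622.
To maintain the same steady-state level, dose must scale with clearance: new dose = 50 × 0.622 = 31.1 mg.

31.1 mg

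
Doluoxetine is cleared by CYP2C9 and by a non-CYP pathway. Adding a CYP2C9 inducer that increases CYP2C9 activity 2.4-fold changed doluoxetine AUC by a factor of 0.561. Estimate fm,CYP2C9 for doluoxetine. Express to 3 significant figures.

0.559

Write x for the fraction cleared via CYP2C9. The observed AUC change means clearance rose to 1/0.561 = 1.783 of baseline.
Only the CYP2C9 route changed, so 1.783 = x·2.4 + (1 − x), giving x = 0.559.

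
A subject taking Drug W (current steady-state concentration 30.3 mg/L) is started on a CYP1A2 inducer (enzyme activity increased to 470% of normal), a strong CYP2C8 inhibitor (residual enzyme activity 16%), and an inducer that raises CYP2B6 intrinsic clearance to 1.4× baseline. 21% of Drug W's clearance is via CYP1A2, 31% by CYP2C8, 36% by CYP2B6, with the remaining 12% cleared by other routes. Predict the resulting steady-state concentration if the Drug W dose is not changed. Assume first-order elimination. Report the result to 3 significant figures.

18.2 mg/L

CYP1A2: 0.21 × 4.7 = 0.987
CYP2C8: 0.31 × 0.16 = 0.0496
CYP2B6: 0.36 × 1.4 = 0.504
Other: 0.12 (unchanged)
New clearance relative to baseline: 0.987 + 0.0496 + 0.504 + 0.12 = 1.6606.
Steady-state concentration ∝ 1/CL: new value = 30.3 / 1.6606 = 18.2 mg/L.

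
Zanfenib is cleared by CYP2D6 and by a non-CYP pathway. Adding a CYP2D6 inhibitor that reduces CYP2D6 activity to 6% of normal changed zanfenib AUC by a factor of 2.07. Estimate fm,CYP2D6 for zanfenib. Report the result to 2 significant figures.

0.55

Call the CYP2D6 fraction fm. After the interaction, CL_new/CL_old = fm × 0.06 + (1 − fm).
AUC ratio = 1 / (new CL fraction), so new CL fraction = 1 / 2.07 = 0.4831.
fm × 0.06 + 1 − fm = 0.4831  ⇒  fm × (0.06 − 1) = −0.5169  ⇒  fm = 0.55.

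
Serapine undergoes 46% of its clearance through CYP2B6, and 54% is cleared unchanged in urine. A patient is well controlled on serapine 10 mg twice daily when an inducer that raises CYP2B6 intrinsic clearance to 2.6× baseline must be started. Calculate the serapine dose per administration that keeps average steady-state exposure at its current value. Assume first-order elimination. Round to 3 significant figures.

CYP2B6: 0.46 × 2.6 = 1.196
Other: 0.54 (unchanged)
New clearance relative to baseline: 1.196 + 0.54 = 1.736.
Exposure is unchanged when dose changes in proportion to clearance. New dose = 10 mg × 1.736 = 17.4 mg.

17.4 mg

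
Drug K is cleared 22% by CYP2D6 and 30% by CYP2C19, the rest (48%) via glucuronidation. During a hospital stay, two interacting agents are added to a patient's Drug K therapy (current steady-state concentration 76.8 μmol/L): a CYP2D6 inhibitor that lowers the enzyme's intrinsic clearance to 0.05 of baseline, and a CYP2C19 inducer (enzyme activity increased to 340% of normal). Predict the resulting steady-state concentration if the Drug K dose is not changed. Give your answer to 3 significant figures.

CYP2D6: 0.22 × 0.05 = 0.011
CYP2C19: 0.3 × 3.4 = 1.02
Other: 0.48 (unchanged)
New clearance relative to baseline: 0.011 + 1.02 + 0.48 = 1.511.
Steady-state concentration ∝ 1/CL: new value = 76.8 / 1.511 = 50.8 μmol/L.

50.8 μmol/L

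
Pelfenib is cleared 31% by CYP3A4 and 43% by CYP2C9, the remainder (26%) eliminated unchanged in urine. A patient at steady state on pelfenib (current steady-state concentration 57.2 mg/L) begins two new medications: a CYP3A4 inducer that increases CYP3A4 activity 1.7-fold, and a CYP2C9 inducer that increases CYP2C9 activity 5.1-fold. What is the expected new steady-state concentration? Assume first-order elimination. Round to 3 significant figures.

The CYP3A4 pathway (31% of clearance) rises to 1.7× activity: 0.31 × 1.7 = 0.527.
The CYP2C9 pathway (43% of clearance) increases to 5.1× activity: 0.43 × 5.1 = 2.193.
Non-CYP routes (26%) are unchanged.
Relative clearance = 0.527 + 2.193 + 0.26 = 2.98.
Dividing the baseline by the relative clearance: 57.2 / 2.98 = 19.2 mg/L.

19.2 mg/L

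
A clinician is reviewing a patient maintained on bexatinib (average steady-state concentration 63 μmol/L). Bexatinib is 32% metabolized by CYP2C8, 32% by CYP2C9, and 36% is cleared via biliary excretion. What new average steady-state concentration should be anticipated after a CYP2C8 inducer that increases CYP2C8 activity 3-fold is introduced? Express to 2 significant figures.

38 μmol/L

The CYP2C8 pathway (32% of clearance) is boosted to 3× activity: 0.32 × 3 = 0.96.
CYP2C9 (32%) and the residual 36% are unaffected.
Relative clearance = 0.96 + 0.32 + 0.36 = 1.64.
With dosing unchanged, average steady-state concentration scales as 1/CL: 63 / 1.64 = 38 μmol/L.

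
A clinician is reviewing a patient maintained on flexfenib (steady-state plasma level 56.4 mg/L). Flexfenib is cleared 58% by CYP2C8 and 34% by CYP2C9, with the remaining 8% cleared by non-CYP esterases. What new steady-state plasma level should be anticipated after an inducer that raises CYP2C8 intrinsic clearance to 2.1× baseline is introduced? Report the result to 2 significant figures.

The CYP2C8 pathway (58% of clearance) increases to 2.1× activity: 0.58 × 2.1 = 1.218.
CYP2C9 (34%) and the residual 8% are unaffected.
CL_new/CL_old = 1.218 + 0.34 + 0.08 = 1.638.
With dosing unchanged, steady-state plasma level scales as 1/CL: 56.4 / 1.638 = 34 mg/L.

34 mg/L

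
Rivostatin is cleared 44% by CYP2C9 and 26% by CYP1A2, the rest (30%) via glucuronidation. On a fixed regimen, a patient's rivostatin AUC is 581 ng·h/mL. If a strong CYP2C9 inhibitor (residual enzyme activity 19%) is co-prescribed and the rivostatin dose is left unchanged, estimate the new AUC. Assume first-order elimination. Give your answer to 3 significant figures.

903 ng·h/mL

CYP2C9: 0.44 × 0.19 = 0.0836
CYP1A2: 0.26 (unchanged)
Other: 0.3 (unchanged)
New clearance relative to baseline: 0.0836 + 0.26 + 0.3 = 0.6436.
With dosing unchanged, AUC scales as 1/CL: 581 / 0.6436 = 903 ng·h/mL.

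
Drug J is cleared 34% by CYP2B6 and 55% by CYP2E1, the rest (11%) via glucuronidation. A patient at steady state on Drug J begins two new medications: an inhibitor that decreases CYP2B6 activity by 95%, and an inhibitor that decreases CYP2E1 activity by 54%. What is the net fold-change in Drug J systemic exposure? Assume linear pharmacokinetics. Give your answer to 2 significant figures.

2.6

The CYP2B6 pathway (34% of clearance) is reduced to 0.05× activity: 0.34 × 0.05 = 0.017.
The CYP2E1 pathway (55% of clearance) is reduced to 0.46× activity: 0.55 × 0.46 = 0.253.
The remaining 11% of clearance is unaffected.
Relative clearance = 0.017 + 0.253 + 0.11 = 0.38.
Systemic exposure ∝ 1/CL: fold-change = 1 / 0.38 = 2.6.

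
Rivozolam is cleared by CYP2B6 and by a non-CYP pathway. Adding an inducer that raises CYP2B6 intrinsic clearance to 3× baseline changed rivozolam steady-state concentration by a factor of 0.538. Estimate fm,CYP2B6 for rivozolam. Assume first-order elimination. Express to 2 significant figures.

Call the CYP2B6 fraction fm. After the interaction, CL_new/CL_old = fm × 3 + (1 − fm).
Steady-state concentration ratio = 1 / (new CL fraction), so new CL fraction = 1 / 0.538 = 1.859.
fm × 3 + 1 − fm = 1.859  ⇒  fm × (3 − 1) = 0.8587  ⇒  fm = 0.43.

0.43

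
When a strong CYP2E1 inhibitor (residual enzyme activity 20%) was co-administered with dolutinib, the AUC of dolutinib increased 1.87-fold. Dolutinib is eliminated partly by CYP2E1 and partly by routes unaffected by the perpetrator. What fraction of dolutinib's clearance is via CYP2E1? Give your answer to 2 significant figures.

Let x = fm,CYP2E1. Because AUC ∝ 1/CL, relative clearance fell to 1/1.87 = 0.5348.
Only the CYP2E1 route changed, so 0.5348 = x·0.2 + (1 − x), giving x = 0.58.

0.58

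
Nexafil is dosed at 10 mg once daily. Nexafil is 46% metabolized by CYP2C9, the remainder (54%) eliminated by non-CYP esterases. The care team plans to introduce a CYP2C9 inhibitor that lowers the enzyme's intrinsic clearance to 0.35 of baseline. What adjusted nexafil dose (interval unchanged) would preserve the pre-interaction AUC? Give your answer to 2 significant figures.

The CYP2C9 pathway (46% of clearance) falls to 0.35× activity: 0.46 × 0.35 = 0.161.
The remaining 54% of clearance is unaffected.
New clearance relative to baseline: 0.161 + 0.54 = 0.701.
To maintain the same steady-state level, dose must scale with clearance: new dose = 10 × 0.701 = 7.0 mg.

7.0 mg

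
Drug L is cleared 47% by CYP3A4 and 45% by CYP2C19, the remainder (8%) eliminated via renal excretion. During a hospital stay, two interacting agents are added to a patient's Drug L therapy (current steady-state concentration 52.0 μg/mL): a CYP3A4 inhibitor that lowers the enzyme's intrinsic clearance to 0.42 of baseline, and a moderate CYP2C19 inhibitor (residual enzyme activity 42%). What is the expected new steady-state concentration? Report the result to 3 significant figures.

CYP3A4: 0.47 × 0.42 = 0.1974
CYP2C19: 0.45 × 0.42 = 0.189
Other: 0.08 (unchanged)
New clearance relative to baseline: 0.1974 + 0.189 + 0.08 = 0.4664.
Dividing the baseline by the relative clearance: 52.0 / 0.4664 = 111 μg/mL.

111 μg/mL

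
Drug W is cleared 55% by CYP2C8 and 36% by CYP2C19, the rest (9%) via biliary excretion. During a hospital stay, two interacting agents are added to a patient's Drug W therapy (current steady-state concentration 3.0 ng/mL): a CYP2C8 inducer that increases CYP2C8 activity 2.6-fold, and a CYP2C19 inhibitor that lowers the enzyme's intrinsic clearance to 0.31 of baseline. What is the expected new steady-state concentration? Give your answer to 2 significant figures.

CYP2C8: 0.55 × 2.6 = 1.43
CYP2C19: 0.36 × 0.31 = 0.1116
Other: 0.09 (unchanged)
CL_new/CL_old = 1.43 + 0.1116 + 0.09 = 1.6316.
Dividing the baseline by the relative clearance: 3.0 / 1.6316 = 1.8 ng/mL.

1.8 ng/mL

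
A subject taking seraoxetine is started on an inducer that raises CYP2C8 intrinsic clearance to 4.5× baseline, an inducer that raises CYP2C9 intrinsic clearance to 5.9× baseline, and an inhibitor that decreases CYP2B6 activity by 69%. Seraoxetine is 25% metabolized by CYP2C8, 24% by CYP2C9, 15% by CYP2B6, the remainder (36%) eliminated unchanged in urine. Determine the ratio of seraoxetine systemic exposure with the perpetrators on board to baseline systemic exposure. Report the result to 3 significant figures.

CYP2C8: 0.25 × 4.5 = 1.125
CYP2C9: 0.24 × 5.9 = 1.416
CYP2B6: 0.15 × 0.31 = 0.0465
Other: 0.36 (unchanged)
Relative clearance = 1.125 + 1.416 + 0.0465 + 0.36 = 2.9475.
Because systemic exposure varies inversely with clearance, the combined effect is 1 / 2.9475 = 0.339.

0.339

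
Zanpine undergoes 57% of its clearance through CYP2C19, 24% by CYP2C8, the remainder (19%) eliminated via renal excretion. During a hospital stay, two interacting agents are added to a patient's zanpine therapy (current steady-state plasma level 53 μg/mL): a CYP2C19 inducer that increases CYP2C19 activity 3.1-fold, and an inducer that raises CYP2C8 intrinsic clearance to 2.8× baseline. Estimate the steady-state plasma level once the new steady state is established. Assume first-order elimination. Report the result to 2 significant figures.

The CYP2C19 pathway (57% of clearance) rises to 3.1× activity: 0.57 × 3.1 = 1.767.
The CYP2C8 pathway (24% of clearance) is boosted to 2.8× activity: 0.24 × 2.8 = 0.672.
Non-CYP routes (19%) are unchanged.
Relative clearance = 1.767 + 0.672 + 0.19 = 2.629.
New steady-state plasma level = 53 / 2.629 = 20 μg/mL (concentration scales inversely with clearance).

20 μg/mL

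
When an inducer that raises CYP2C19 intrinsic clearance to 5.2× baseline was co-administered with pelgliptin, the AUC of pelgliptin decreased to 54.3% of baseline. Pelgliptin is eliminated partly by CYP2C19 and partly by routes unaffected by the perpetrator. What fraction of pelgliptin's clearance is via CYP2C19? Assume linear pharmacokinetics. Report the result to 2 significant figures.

0.20

Let x = fm,CYP2C19. Because AUC ∝ 1/CL, relative clearance rose to 1/0.543 = 1.842.
Setting x·5.2 + (1 − x) = 1.842 and solving: x = (1.842 − 1)/(5.2 − 1) = 0.20.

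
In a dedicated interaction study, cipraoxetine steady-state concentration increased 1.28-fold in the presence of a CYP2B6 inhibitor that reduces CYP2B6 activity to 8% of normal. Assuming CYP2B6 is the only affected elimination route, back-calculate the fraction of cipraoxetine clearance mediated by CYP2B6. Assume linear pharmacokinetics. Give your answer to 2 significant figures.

0.24

Call the CYP2B6 fraction fm. After the interaction, CL_new/CL_old = fm × 0.08 + (1 − fm).
Steady-state concentration ratio = 1 / (new CL fraction), so new CL fraction = 1 / 1.28 = 0.7812.
fm × 0.08 + 1 − fm = 0.7812  ⇒  fm × (0.08 − 1) = −0.2188  ⇒  fm = 0.24.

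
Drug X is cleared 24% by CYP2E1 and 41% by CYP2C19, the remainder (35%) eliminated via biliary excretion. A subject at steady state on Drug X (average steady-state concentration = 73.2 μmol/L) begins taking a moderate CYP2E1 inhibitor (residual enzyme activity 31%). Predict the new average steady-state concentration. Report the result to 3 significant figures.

CYP2E1: 0.24 × 0.31 = 0.0744
CYP2C19: 0.41 (unchanged)
Other: 0.35 (unchanged)
CL_new/CL_old = 0.0744 + 0.41 + 0.35 = 0.8344.
New average steady-state concentration = baseline ÷ relative clearance = 73.2 / 0.8344 = 87.7 μmol/L.

87.7 μmol/L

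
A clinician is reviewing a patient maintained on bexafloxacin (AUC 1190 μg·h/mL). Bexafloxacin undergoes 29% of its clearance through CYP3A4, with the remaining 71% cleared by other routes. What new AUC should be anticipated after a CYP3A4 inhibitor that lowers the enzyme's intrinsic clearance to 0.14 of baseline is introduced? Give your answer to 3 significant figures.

CYP3A4: 0.29 × 0.14 = 0.0406
Other: 0.71 (unchanged)
Relative clearance = 0.0406 + 0.71 = 0.7506.
New AUC = baseline ÷ relative clearance = 1190 / 0.7506 = 1.59 × 10³ μg·h/mL.

1.59 × 10³ μg·h/mL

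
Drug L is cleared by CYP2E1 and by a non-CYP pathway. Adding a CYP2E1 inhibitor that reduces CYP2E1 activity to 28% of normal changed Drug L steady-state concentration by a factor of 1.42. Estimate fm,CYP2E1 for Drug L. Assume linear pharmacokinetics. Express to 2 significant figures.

Call the CYP2E1 fraction fm. After the interaction, CL_new/CL_old = fm × 0.28 + (1 − fm).
Steady-state concentration ratio = 1 / (new CL fraction), so new CL fraction = 1 / 1.42 = 0.7042.
fm × 0.28 + 1 − fm = 0.7042  ⇒  fm × (0.28 − 1) = −0.2958  ⇒  fm = 0.41.

0.41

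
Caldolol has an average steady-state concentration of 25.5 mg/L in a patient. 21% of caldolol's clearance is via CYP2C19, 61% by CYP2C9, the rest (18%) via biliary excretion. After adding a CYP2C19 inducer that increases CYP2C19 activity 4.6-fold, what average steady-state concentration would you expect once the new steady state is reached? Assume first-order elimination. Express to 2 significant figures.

The CYP2C19 pathway (21% of clearance) increases to 4.6× activity: 0.21 × 4.6 = 0.966.
CYP2C9 (61%) and the residual 18% are unaffected.
CL_new/CL_old = 0.966 + 0.61 + 0.18 = 1.756.
With dosing unchanged, average steady-state concentration scales as 1/CL: 25.5 / 1.756 = 15 mg/L.

15 mg/L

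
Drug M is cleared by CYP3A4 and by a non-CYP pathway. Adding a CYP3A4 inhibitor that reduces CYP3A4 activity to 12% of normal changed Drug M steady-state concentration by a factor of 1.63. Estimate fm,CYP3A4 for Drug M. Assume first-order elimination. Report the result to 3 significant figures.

0.439

CL'/CL = 1 / 1.63 = 0.6135
0.12·fm + (1 − fm) = 0.6135
fm = (0.6135 − 1) / (0.12 − 1) = 0.439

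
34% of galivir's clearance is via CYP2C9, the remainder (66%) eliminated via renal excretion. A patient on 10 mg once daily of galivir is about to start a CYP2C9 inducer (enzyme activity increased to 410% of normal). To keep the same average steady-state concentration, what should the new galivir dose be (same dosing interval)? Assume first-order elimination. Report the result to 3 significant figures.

The CYP2C9 pathway (34% of clearance) rises to 4.1× activity: 0.34 × 4.1 = 1.394.
Non-CYP routes (66%) are unchanged.
CL_new/CL_old = 1.394 + 0.66 = 2.054.
Exposure is unchanged when dose changes in proportion to clearance. New dose = 10 mg × 2.054 = 20.5 mg.

20.5 mg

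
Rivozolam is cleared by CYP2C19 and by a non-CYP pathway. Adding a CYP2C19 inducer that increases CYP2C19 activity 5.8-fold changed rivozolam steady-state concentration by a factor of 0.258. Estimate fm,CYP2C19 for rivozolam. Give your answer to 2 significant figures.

CL'/CL = 1 / 0.258 = 3.876
5.8·fm + (1 − fm) = 3.876
fm = (3.876 − 1) / (5.8 − 1) = 0.60

0.60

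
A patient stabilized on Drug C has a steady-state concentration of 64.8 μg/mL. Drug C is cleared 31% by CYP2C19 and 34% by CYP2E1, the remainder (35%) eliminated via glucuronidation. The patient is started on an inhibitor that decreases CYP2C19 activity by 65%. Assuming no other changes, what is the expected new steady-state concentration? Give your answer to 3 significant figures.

81.2 μg/mL

The CYP2C19 pathway (31% of clearance) falls to 0.35× activity: 0.31 × 0.35 = 0.1085.
CYP2E1 (34%) and the residual 35% are unaffected.
Relative clearance = 0.1085 + 0.34 + 0.35 = 0.7985.
Steady-state concentration ∝ 1/CL, so new value = 64.8 / 0.7985 = 81.2 μg/mL.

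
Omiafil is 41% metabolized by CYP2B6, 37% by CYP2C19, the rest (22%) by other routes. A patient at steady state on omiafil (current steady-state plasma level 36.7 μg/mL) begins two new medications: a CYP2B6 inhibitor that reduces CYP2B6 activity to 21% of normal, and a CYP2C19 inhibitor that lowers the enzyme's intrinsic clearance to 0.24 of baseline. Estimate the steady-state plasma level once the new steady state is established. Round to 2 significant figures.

93 μg/mL

The CYP2B6 pathway (41% of clearance) is reduced to 0.21× activity: 0.41 × 0.21 = 0.0861.
The CYP2C19 pathway (37% of clearance) drops to 0.24× activity: 0.37 × 0.24 = 0.0888.
Non-CYP routes (22%) are unchanged.
New clearance relative to baseline: 0.0861 + 0.0888 + 0.22 = 0.3949.
Steady-state plasma level ∝ 1/CL: new value = 36.7 / 0.3949 = 93 μg/mL.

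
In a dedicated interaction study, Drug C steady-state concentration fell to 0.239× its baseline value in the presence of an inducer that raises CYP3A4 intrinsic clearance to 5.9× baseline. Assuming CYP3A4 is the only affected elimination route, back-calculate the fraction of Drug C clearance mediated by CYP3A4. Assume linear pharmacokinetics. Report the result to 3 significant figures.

Let x = fm,CYP3A4. Because steady-state concentration ∝ 1/CL, relative clearance rose to 1/0.239 = 4.184.
Setting x·5.9 + (1 − x) = 4.184 and solving: x = (4.184 − 1)/(5.9 − 1) = 0.650.

0.650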